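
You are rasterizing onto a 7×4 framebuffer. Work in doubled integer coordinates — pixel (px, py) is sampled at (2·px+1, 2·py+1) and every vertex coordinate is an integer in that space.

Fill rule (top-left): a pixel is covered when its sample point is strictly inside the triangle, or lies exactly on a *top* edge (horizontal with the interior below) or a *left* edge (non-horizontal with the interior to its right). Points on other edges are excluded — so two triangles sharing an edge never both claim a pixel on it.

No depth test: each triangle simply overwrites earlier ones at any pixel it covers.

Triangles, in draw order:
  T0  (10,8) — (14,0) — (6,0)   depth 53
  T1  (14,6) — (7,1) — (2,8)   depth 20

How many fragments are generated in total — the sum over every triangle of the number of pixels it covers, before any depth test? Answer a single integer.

T0:
  2·area = 64  (B↔C swapped to make it positive)
  edge (10, 8)→(6, 0): d=(-4,-8) top-left  bias=+0
  edge (6, 0)→(14, 0): d=(8,0) top-left  bias=+0
  edge (14, 0)→(10, 8): d=(-4,8) right/bottom  bias=-1
    (3,0)@(7, 1): e=[4,8,52] → #
    (4,0)@(9, 1): e=[20,8,36] → #
    (5,0)@(11, 1): e=[36,8,20] → #
    (6,0)@(13, 1): e=[52,8,4] → #
    (3,1)@(7, 3): e=[-4,24,44] → ·
    (4,1)@(9, 3): e=[12,24,28] → #
    (6,1)@(13, 3): e=[44,24,-4] → ·
    (4,2)@(9, 5): e=[4,40,20] → #
    (6,2)@(13, 5): e=[36,40,-12] → ·
    (4,3)@(9, 7): e=[-4,56,12] → ·
    (5,3)@(11, 7): e=[12,56,-4] → ·
  covered (8 px):
    · · · # # # #
    · · · · # # ·
    · · · · # # ·
    · · · · · · ·
T1:
  2·area = 74  (B↔C swapped to make it positive)
  edge (14, 6)→(2, 8): d=(-12,2) right/bottom  bias=-1
  edge (2, 8)→(7, 1): d=(5,-7) top-left  bias=+0
  edge (7, 1)→(14, 6): d=(7,5) right/bottom  bias=-1
    (3,0)@(7, 1): e=[74,0,0] → ·  [on edge]
    (3,1)@(7, 3): e=[50,10,14] → #
    (4,1)@(9, 3): e=[46,24,4] → #
    (5,1)@(11, 3): e=[42,38,-6] → ·
    (2,2)@(5, 5): e=[30,6,38] → #
    (5,2)@(11, 5): e=[18,48,8] → #
    (6,2)@(13, 5): e=[14,62,-2] → ·
    (1,3)@(3, 7): e=[10,2,62] → #
    (4,3)@(9, 7): e=[-2,44,32] → ·
    (5,3)@(11, 7): e=[-6,58,22] → ·
  covered (9 px):
    · · · · · · ·
    · · · # # · ·
    · · # # # # ·
    · # # # · · ·

Answer: 17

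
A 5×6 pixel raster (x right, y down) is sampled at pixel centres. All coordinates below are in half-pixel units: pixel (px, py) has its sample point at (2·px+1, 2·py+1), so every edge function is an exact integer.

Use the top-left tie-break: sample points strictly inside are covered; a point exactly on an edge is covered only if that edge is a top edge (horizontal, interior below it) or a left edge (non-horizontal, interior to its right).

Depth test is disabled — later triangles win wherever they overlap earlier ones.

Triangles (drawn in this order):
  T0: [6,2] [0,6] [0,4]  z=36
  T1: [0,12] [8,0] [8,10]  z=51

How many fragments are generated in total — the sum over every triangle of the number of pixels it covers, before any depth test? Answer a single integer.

T0:
  2·area = 12
  edge (6, 2)→(0, 6): d=(-6,4) right/bottom  bias=-1
  edge (0, 6)→(0, 4): d=(0,-2) top-left  bias=+0
  edge (0, 4)→(6, 2): d=(6,-2) top-left  bias=+0
    (4,0)@(9, 1): e=[-6,18,0] → .  [on edge]
    (1,1)@(3, 3): e=[6,6,0] → X  [on edge]
    (2,1)@(5, 3): e=[-2,10,4] → .
    (0,2)@(1, 5): e=[2,2,8] → X
    (1,2)@(3, 5): e=[-6,6,12] → .
    (0,3)@(1, 7): e=[-10,2,20] → .
  covered (2 px):
    . . . . .
    . X . . .
    X . . . .
    . . . . .
    . . . . .
    . . . . .
T1:
  2·area = 80
  edge (0, 12)→(8, 0): d=(8,-12) top-left  bias=+0
  edge (8, 0)→(8, 10): d=(0,10) right/bottom  bias=-1
  edge (8, 10)→(0, 12): d=(-8,2) right/bottom  bias=-1
    (3,1)@(7, 3): e=[12,10,58] → X
    (4,1)@(9, 3): e=[36,-10,54] → .
    (2,2)@(5, 5): e=[4,30,46] → X
    (4,2)@(9, 5): e=[52,-10,38] → .
    (2,3)@(5, 7): e=[20,30,30] → X
    (4,3)@(9, 7): e=[68,-10,22] → .
    (1,4)@(3, 9): e=[12,50,18] → X
    (4,4)@(9, 9): e=[84,-10,6] → .
    (0,5)@(1, 11): e=[4,70,6] → X
    (2,5)@(5, 11): e=[52,30,-2] → .
    (3,5)@(7, 11): e=[76,10,-6] → .
  covered (10 px):
    . . . . .
    . . . X .
    . . X X .
    . . X X .
    . X X X .
    X X . . .

Answer: 12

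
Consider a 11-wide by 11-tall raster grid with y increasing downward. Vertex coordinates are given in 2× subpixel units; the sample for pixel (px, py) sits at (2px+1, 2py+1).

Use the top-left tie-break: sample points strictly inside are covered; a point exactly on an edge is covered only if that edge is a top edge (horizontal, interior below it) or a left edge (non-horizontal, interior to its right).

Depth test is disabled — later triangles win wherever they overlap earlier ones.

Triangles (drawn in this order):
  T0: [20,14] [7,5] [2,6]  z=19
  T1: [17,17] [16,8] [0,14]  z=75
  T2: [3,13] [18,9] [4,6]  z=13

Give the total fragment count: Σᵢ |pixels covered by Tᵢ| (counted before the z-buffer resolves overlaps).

T0:
  2·area = 58  (B↔C swapped to make it positive)
  edge (20, 14)→(2, 6): d=(-18,-8) top-left  bias=+0
  edge (2, 6)→(7, 5): d=(5,-1) top-left  bias=+0
  edge (7, 5)→(20, 14): d=(13,9) right/bottom  bias=-1
    (8,1)@(17, 3): e=[174,0,-116] → .  [on edge]
    (3,2)@(7, 5): e=[58,0,0] → .  [on edge]
    (2,3)@(5, 7): e=[6,8,44] → X
    (3,3)@(7, 7): e=[22,10,26] → X
    (4,3)@(9, 7): e=[38,12,8] → X
    (5,3)@(11, 7): e=[54,14,-10] → .
    (2,4)@(5, 9): e=[-30,18,70] → .
    (3,4)@(7, 9): e=[-14,20,52] → .
    (4,4)@(9, 9): e=[2,22,34] → X
    (5,4)@(11, 9): e=[18,24,16] → X
    (6,4)@(13, 9): e=[34,26,-2] → .
    (4,5)@(9, 11): e=[-34,32,60] → .
  covered (6 px):
    . . . . . . . . . . .
    . . . . . . . . . . .
    . . . . . . . . . . .
    . . X X X . . . . . .
    . . . . X X . . . . .
    . . . . . . . X . . .
    . . . . . . . . . . .
    . . . . . . . . . . .
    . . . . . . . . . . .
    . . . . . . . . . . .
    . . . . . . . . . . .
T1:
  2·area = 150  (B↔C swapped to make it positive)
  edge (17, 17)→(0, 14): d=(-17,-3) top-left  bias=+0
  edge (0, 14)→(16, 8): d=(16,-6) top-left  bias=+0
  edge (16, 8)→(17, 17): d=(1,9) right/bottom  bias=-1
    (7,4)@(15, 9): e=[130,10,10] → X
    (8,4)@(17, 9): e=[136,22,-8] → .
    (4,5)@(9, 11): e=[78,6,66] → X
    (5,5)@(11, 11): e=[84,18,48] → X
    (6,5)@(13, 11): e=[90,30,30] → X
    (8,5)@(17, 11): e=[102,54,-6] → .
    (1,6)@(3, 13): e=[26,2,122] → X
    (2,6)@(5, 13): e=[32,14,104] → X
    (3,6)@(7, 13): e=[38,26,86] → X
    (8,6)@(17, 13): e=[68,86,-4] → .
    (1,7)@(3, 15): e=[-8,34,124] → .
    (2,7)@(5, 15): e=[-2,46,106] → .
    (8,8)@(17, 17): e=[0,150,0] → .  [on edge]
  covered (17 px):
    . . . . . . . . . . .
    . . . . . . . . . . .
    . . . . . . . . . . .
    . . . . . . . . . . .
    . . . . . . . X . . .
    . . . . X X X X . . .
    . X X X X X X X . . .
    . . . X X X X X . . .
    . . . . . . . . . . .
    . . . . . . . . . . .
    . . . . . . . . . . .
T2:
  2·area = 101  (B↔C swapped to make it positive)
  edge (3, 13)→(4, 6): d=(1,-7) top-left  bias=+0
  edge (4, 6)→(18, 9): d=(14,3) right/bottom  bias=-1
  edge (18, 9)→(3, 13): d=(-15,4) right/bottom  bias=-1
    (2,3)@(5, 7): e=[8,11,82] → X
    (3,3)@(7, 7): e=[22,5,74] → X
    (4,3)@(9, 7): e=[36,-1,66] → .
    (2,4)@(5, 9): e=[10,39,52] → X
    (4,4)@(9, 9): e=[38,27,36] → X
    (5,4)@(11, 9): e=[52,21,28] → X
    (6,4)@(13, 9): e=[66,15,20] → X
    (7,4)@(15, 9): e=[80,9,12] → X
    (8,4)@(17, 9): e=[94,3,4] → X
    (9,4)@(19, 9): e=[108,-3,-4] → .
    (2,5)@(5, 11): e=[12,67,22] → X
    (5,5)@(11, 11): e=[54,49,-2] → .
    (1,6)@(3, 13): e=[0,101,0] → .  [on edge]
  covered (12 px):
    . . . . . . . . . . .
    . . . . . . . . . . .
    . . . . . . . . . . .
    . . X X . . . . . . .
    . . X X X X X X X . .
    . . X X X . . . . . .
    . . . . . . . . . . .
    . . . . . . . . . . .
    . . . . . . . . . . .
    . . . . . . . . . . .
    . . . . . . . . . . .

Answer: 35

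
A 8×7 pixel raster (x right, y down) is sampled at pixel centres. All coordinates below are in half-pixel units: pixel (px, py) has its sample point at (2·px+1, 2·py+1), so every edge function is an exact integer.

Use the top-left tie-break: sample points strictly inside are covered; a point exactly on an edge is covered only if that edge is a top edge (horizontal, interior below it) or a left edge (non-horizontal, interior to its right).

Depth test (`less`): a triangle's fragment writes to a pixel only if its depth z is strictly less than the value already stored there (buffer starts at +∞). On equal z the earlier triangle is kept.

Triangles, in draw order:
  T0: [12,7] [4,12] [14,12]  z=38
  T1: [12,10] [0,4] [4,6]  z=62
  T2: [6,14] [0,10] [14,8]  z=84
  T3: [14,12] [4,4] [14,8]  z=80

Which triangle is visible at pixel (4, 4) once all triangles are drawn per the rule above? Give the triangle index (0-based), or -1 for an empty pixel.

T0:
  2·area = 50  (B↔C swapped to make it positive)
  edge (12, 7)→(14, 12): d=(2,5) right/bottom  bias=-1
  edge (14, 12)→(4, 12): d=(-10,0) right/bottom  bias=-1
  edge (4, 12)→(12, 7): d=(8,-5) top-left  bias=+0
    (4,4)@(9, 9): e=[19,30,1] → █
    (5,4)@(11, 9): e=[9,30,11] → █
    (6,4)@(13, 9): e=[-1,30,21] → ·
    (3,5)@(7, 11): e=[33,10,7] → █
    (6,5)@(13, 11): e=[3,10,37] → █
    (7,5)@(15, 11): e=[-7,10,47] → ·
    (3,6)@(7, 13): e=[37,-10,23] → ·
    (4,6)@(9, 13): e=[27,-10,33] → ·
    (5,6)@(11, 13): e=[17,-10,43] → ·
    (6,6)@(13, 13): e=[7,-10,53] → ·
  covered (6 px):
    · · · · · · · ·
    · · · · · · · ·
    · · · · · · · ·
    · · · · · · · ·
    · · · · █ █ · ·
    · · · █ █ █ █ ·
    · · · · · · · ·
T1:
  degenerate (2·area = 0) — covers nothing
T2:
  2·area = 68
  edge (6, 14)→(0, 10): d=(-6,-4) top-left  bias=+0
  edge (0, 10)→(14, 8): d=(14,-2) top-left  bias=+0
  edge (14, 8)→(6, 14): d=(-8,6) right/bottom  bias=-1
    (3,4)@(7, 9): e=[34,0,34] → █  [on edge]
    (4,4)@(9, 9): e=[42,4,22] → █
    (5,4)@(11, 9): e=[50,8,10] → █
    (6,4)@(13, 9): e=[58,12,-2] → ·
    (1,5)@(3, 11): e=[6,20,42] → █
    (2,5)@(5, 11): e=[14,24,30] → █
    (5,5)@(11, 11): e=[38,36,-6] → ·
    (1,6)@(3, 13): e=[-6,48,26] → ·
    (2,6)@(5, 13): e=[2,52,14] → █
    (4,6)@(9, 13): e=[18,60,-10] → ·
  covered (9 px):
    · · · · · · · ·
    · · · · · · · ·
    · · · · · · · ·
    · · · · · · · ·
    · · · █ █ █ · ·
    · █ █ █ █ · · ·
    · · █ █ · · · ·
T3:
  2·area = 40
  edge (14, 12)→(4, 4): d=(-10,-8) top-left  bias=+0
  edge (4, 4)→(14, 8): d=(10,4) right/bottom  bias=-1
  edge (14, 8)→(14, 12): d=(0,4) right/bottom  bias=-1
    (4,3)@(9, 7): e=[10,10,20] → █
    (5,3)@(11, 7): e=[26,2,12] → █
    (6,3)@(13, 7): e=[42,-6,4] → ·
    (4,4)@(9, 9): e=[-10,30,20] → ·
    (5,4)@(11, 9): e=[6,22,12] → █
    (6,4)@(13, 9): e=[22,14,4] → █
    (7,4)@(15, 9): e=[38,6,-4] → ·
    (5,5)@(11, 11): e=[-14,42,12] → ·
    (6,5)@(13, 11): e=[2,34,4] → █
    (7,5)@(15, 11): e=[18,26,-4] → ·
    (6,6)@(13, 13): e=[-18,54,4] → ·
  covered (5 px):
    · · · · · · · ·
    · · · · · · · ·
    · · · · · · · ·
    · · · · █ █ · ·
    · · · · · █ █ ·
    · · · · · · █ ·
    · · · · · · · ·

Z-buffer (winner per pixel, '.' = empty):
  . . . . . . . .
  . . . . . . . .
  . . . . . . . .
  . . . . 3 3 . .
  . . . 2 0 0 3 .
  . 2 2 0 0 0 0 .
  . . 2 2 . . . .

Result: 0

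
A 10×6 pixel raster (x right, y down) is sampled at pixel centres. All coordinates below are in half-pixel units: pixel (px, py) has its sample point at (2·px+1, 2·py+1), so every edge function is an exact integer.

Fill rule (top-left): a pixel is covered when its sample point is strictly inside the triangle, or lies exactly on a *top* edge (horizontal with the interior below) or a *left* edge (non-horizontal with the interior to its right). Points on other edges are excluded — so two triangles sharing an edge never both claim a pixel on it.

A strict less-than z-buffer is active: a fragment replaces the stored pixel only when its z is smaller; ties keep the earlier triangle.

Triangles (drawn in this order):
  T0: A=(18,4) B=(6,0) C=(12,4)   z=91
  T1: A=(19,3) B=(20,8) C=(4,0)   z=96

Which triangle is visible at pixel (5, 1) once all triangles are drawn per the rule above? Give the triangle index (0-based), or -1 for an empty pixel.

T0:
  2·area = 24  (B↔C swapped to make it positive)
  edge (18, 4)→(12, 4): d=(-6,0) right/bottom  bias=-1
  edge (12, 4)→(6, 0): d=(-6,-4) top-left  bias=+0
  edge (6, 0)→(18, 4): d=(12,4) right/bottom  bias=-1
    (4,0)@(9, 1): e=[18,6,0] → ·  [on edge]
    (5,1)@(11, 3): e=[6,2,16] → #
    (6,1)@(13, 3): e=[6,10,8] → #
    (7,1)@(15, 3): e=[6,18,0] → ·  [on edge]
    (5,2)@(11, 5): e=[-6,-10,40] → ·
    (6,2)@(13, 5): e=[-6,-2,32] → ·
  covered (2 px):
    · · · · · · · · · ·
    · · · · · # # · · ·
    · · · · · · · · · ·
    · · · · · · · · · ·
    · · · · · · · · · ·
    · · · · · · · · · ·
T1:
  2·area = 72
  edge (19, 3)→(20, 8): d=(1,5) right/bottom  bias=-1
  edge (20, 8)→(4, 0): d=(-16,-8) top-left  bias=+0
  edge (4, 0)→(19, 3): d=(15,3) right/bottom  bias=-1
    (3,0)@(7, 1): e=[58,8,6] → #
    (4,0)@(9, 1): e=[48,24,0] → ·  [on edge]
    (3,1)@(7, 3): e=[60,-24,36] → ·
    (5,1)@(11, 3): e=[40,8,24] → #
    (6,1)@(13, 3): e=[30,24,18] → #
    (7,1)@(15, 3): e=[20,40,12] → #
    (8,1)@(17, 3): e=[10,56,6] → #
    (9,1)@(19, 3): e=[0,72,0] → ·  [on edge]
    (5,2)@(11, 5): e=[42,-24,54] → ·
    (6,2)@(13, 5): e=[32,-8,48] → ·
    (7,2)@(15, 5): e=[22,8,42] → #
    (9,2)@(19, 5): e=[2,40,30] → #
  covered (9 px):
    · · · # · · · · · ·
    · · · · · # # # # ·
    · · · · · · · # # #
    · · · · · · · · · #
    · · · · · · · · · ·
    · · · · · · · · · ·

Z-buffer (winner per pixel, '.' = empty):
  . . . 1 . . . . . .
  . . . . . 0 0 1 1 .
  . . . . . . . 1 1 1
  . . . . . . . . . 1
  . . . . . . . . . .
  . . . . . . . . . .

Final: 0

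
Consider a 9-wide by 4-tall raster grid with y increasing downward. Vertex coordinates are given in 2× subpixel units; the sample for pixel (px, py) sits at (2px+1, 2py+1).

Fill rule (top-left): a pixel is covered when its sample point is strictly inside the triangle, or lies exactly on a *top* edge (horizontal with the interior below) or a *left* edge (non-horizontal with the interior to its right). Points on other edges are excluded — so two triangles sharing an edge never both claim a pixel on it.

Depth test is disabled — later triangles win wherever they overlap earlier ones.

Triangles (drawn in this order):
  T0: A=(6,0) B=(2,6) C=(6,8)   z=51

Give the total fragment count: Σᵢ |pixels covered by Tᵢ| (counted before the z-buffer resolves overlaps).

T0:
  2·area = 32  (B↔C swapped to make it positive)
  edge (6, 0)→(6, 8): d=(0,8) right/bottom  bias=-1
  edge (6, 8)→(2, 6): d=(-4,-2) top-left  bias=+0
  edge (2, 6)→(6, 0): d=(4,-6) top-left  bias=+0
    (2,1)@(5, 3): e=[8,18,6] → █
    (3,1)@(7, 3): e=[-8,22,18] → ·
    (1,2)@(3, 5): e=[24,6,2] → █
    (3,2)@(7, 5): e=[-8,14,26] → ·
    (1,3)@(3, 7): e=[24,-2,10] → ·
    (2,3)@(5, 7): e=[8,2,22] → █
    (3,3)@(7, 7): e=[-8,6,34] → ·
  covered (4 px):
    · · · · · · · · ·
    · · █ · · · · · ·
    · █ █ · · · · · ·
    · · █ · · · · · ·

Answer: 4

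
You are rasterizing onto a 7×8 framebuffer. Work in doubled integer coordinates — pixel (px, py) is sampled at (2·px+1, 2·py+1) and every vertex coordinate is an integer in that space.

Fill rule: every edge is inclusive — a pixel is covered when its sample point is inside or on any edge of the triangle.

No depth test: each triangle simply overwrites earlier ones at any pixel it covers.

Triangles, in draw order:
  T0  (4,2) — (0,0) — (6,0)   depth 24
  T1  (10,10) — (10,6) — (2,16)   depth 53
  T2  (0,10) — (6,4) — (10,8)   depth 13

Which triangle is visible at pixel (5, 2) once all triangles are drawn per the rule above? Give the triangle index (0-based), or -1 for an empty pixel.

T0:
  2·area = 12
  edge (4, 2)→(0, 0): d=(-4,-2) inclusive
  edge (0, 0)→(6, 0): d=(6,0) inclusive
  edge (6, 0)→(4, 2): d=(-2,2) inclusive
    (1,0)@(3, 1): e=[2,6,4] → █
    (2,0)@(5, 1): e=[6,6,0] → █  [on edge]
    (3,0)@(7, 1): e=[10,6,-4] → ·
    (1,1)@(3, 3): e=[-6,18,0] → ·  [on edge]
    (2,1)@(5, 3): e=[-2,18,-4] → ·
    (0,2)@(1, 5): e=[-18,30,0] → ·  [on edge]
  covered (2 px):
    · █ █ · · · ·
    · · · · · · ·
    · · · · · · ·
    · · · · · · ·
    · · · · · · ·
    · · · · · · ·
    · · · · · · ·
    · · · · · · ·
T1:
  2·area = 32  (B↔C swapped to make it positive)
  edge (10, 10)→(2, 16): d=(-8,6) inclusive
  edge (2, 16)→(10, 6): d=(8,-10) inclusive
  edge (10, 6)→(10, 10): d=(0,4) inclusive
    (4,4)@(9, 9): e=[14,14,4] → █
    (5,4)@(11, 9): e=[2,34,-4] → ·
    (3,5)@(7, 11): e=[10,10,12] → █
    (4,5)@(9, 11): e=[-2,30,4] → ·
    (2,6)@(5, 13): e=[6,6,20] → █
    (3,6)@(7, 13): e=[-6,26,12] → ·
    (1,7)@(3, 15): e=[2,2,28] → █
    (2,7)@(5, 15): e=[-10,22,20] → ·
  covered (4 px):
    · · · · · · ·
    · · · · · · ·
    · · · · · · ·
    · · · · · · ·
    · · · · █ · ·
    · · · █ · · ·
    · · █ · · · ·
    · █ · · · · ·
T2:
  2·area = 48
  edge (0, 10)→(6, 4): d=(6,-6) inclusive
  edge (6, 4)→(10, 8): d=(4,4) inclusive
  edge (10, 8)→(0, 10): d=(-10,2) inclusive
    (1,0)@(3, 1): e=[-36,0,84] → ·  [on edge]
    (4,0)@(9, 1): e=[0,-24,72] → ·  [on edge]
    (2,1)@(5, 3): e=[-12,0,60] → ·  [on edge]
    (3,1)@(7, 3): e=[0,-8,56] → ·  [on edge]
    (2,2)@(5, 5): e=[0,8,40] → █  [on edge]
    (3,2)@(7, 5): e=[12,0,36] → █  [on edge]
    (4,2)@(9, 5): e=[24,-8,32] → ·
    (1,3)@(3, 7): e=[0,24,24] → █  [on edge]
    (4,3)@(9, 7): e=[36,0,12] → █  [on edge]
    (5,3)@(11, 7): e=[48,-8,8] → ·
    (0,4)@(1, 9): e=[0,40,8] → █  [on edge]
    (2,4)@(5, 9): e=[24,24,0] → █  [on edge]
    (5,4)@(11, 9): e=[60,0,-12] → ·  [on edge]
    (6,5)@(13, 11): e=[84,0,-36] → ·  [on edge]
  covered (9 px):
    · · · · · · ·
    · · · · · · ·
    · · █ █ · · ·
    · █ █ █ █ · ·
    █ █ █ · · · ·
    · · · · · · ·
    · · · · · · ·
    · · · · · · ·

Z-buffer (winner per pixel, '.' = empty):
  . 0 0 . . . .
  . . . . . . .
  . . 2 2 . . .
  . 2 2 2 2 . .
  2 2 2 . 1 . .
  . . . 1 . . .
  . . 1 . . . .
  . 1 . . . . .

Answer: -1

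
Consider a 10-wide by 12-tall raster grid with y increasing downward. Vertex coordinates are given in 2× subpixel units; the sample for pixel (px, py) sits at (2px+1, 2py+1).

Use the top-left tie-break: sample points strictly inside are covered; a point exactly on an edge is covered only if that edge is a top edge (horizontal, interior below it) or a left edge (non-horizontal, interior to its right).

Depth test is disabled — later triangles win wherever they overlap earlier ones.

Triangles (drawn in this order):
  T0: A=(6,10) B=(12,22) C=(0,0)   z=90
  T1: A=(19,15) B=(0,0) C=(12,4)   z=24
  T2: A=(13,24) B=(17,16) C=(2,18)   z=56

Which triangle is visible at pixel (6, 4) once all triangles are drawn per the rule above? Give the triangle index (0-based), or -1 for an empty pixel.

T0:
  2·area = 12
  edge (6, 10)→(12, 22): d=(6,12) right/bottom  bias=-1
  edge (12, 22)→(0, 0): d=(-12,-22) top-left  bias=+0
  edge (0, 0)→(6, 10): d=(6,10) right/bottom  bias=-1
    (1,2)@(3, 5): e=[6,6,0] → .  [on edge]
    (2,4)@(5, 9): e=[6,2,4] → X
    (3,4)@(7, 9): e=[-18,46,-16] → .
    (2,5)@(5, 11): e=[18,-22,16] → .
    (4,7)@(9, 15): e=[-6,18,0] → .  [on edge]
  covered (1 px):
    . . . . . . . . . .
    . . . . . . . . . .
    . . . . . . . . . .
    . . . . . . . . . .
    . . X . . . . . . .
    . . . . . . . . . .
    . . . . . . . . . .
    . . . . . . . . . .
    . . . . . . . . . .
    . . . . . . . . . .
    . . . . . . . . . .
    . . . . . . . . . .
T1:
  2·area = 104
  edge (19, 15)→(0, 0): d=(-19,-15) top-left  bias=+0
  edge (0, 0)→(12, 4): d=(12,4) right/bottom  bias=-1
  edge (12, 4)→(19, 15): d=(7,11) right/bottom  bias=-1
    (1,0)@(3, 1): e=[26,0,78] → .  [on edge]
    (2,1)@(5, 3): e=[18,16,70] → X
    (3,1)@(7, 3): e=[48,8,48] → X
    (4,1)@(9, 3): e=[78,0,26] → .  [on edge]
    (2,2)@(5, 5): e=[-20,40,84] → .
    (3,2)@(7, 5): e=[10,32,62] → X
    (4,2)@(9, 5): e=[40,24,40] → X
    (5,2)@(11, 5): e=[70,16,18] → X
    (6,2)@(13, 5): e=[100,8,-4] → .
    (7,2)@(15, 5): e=[130,0,-26] → .  [on edge]
    (3,3)@(7, 7): e=[-28,56,76] → .
    (4,3)@(9, 7): e=[2,48,54] → X
    (9,7)@(19, 15): e=[0,104,0] → .  [on edge]
  covered (12 px):
    . . . . . . . . . .
    . . X X . . . . . .
    . . . X X X . . . .
    . . . . X X X . . .
    . . . . . . X X . .
    . . . . . . . X . .
    . . . . . . . . X .
    . . . . . . . . . .
    . . . . . . . . . .
    . . . . . . . . . .
    . . . . . . . . . .
    . . . . . . . . . .
T2:
  2·area = 112  (B↔C swapped to make it positive)
  edge (13, 24)→(2, 18): d=(-11,-6) top-left  bias=+0
  edge (2, 18)→(17, 16): d=(15,-2) top-left  bias=+0
  edge (17, 16)→(13, 24): d=(-4,8) right/bottom  bias=-1
    (5,8)@(11, 17): e=[65,3,44] → X
    (6,8)@(13, 17): e=[77,7,28] → X
    (7,8)@(15, 17): e=[89,11,12] → X
    (8,8)@(17, 17): e=[101,15,-4] → .
    (2,9)@(5, 19): e=[7,21,84] → X
    (3,9)@(7, 19): e=[19,25,68] → X
    (4,9)@(9, 19): e=[31,29,52] → X
    (8,9)@(17, 19): e=[79,45,-12] → .
    (2,10)@(5, 21): e=[-15,51,76] → .
    (3,10)@(7, 21): e=[-3,55,60] → .
    (4,10)@(9, 21): e=[9,59,44] → X
    (7,10)@(15, 21): e=[45,71,-4] → .
  covered (13 px):
    . . . . . . . . . .
    . . . . . . . . . .
    . . . . . . . . . .
    . . . . . . . . . .
    . . . . . . . . . .
    . . . . . . . . . .
    . . . . . . . . . .
    . . . . . . . . . .
    . . . . . X X X . .
    . . X X X X X X . .
    . . . . X X X . . .
    . . . . . . X . . .

Z-buffer (winner per pixel, '.' = empty):
  . . . . . . . . . .
  . . 1 1 . . . . . .
  . . . 1 1 1 . . . .
  . . . . 1 1 1 . . .
  . . 0 . . . 1 1 . .
  . . . . . . . 1 . .
  . . . . . . . . 1 .
  . . . . . . . . . .
  . . . . . 2 2 2 . .
  . . 2 2 2 2 2 2 . .
  . . . . 2 2 2 . . .
  . . . . . . 2 . . .

Result: 1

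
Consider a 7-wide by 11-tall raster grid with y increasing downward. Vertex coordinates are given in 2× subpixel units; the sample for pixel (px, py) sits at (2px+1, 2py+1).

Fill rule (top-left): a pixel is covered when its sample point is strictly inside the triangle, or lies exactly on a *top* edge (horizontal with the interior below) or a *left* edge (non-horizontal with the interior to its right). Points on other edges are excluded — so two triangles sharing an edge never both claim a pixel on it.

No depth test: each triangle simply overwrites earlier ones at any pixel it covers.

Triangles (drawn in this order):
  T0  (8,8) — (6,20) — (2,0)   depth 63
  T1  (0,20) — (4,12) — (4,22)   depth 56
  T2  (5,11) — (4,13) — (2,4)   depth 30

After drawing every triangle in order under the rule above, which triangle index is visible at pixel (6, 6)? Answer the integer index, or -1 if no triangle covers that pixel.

T0:
  2·area = 88
  edge (8, 8)→(6, 20): d=(-2,12) right/bottom  bias=-1
  edge (6, 20)→(2, 0): d=(-4,-20) top-left  bias=+0
  edge (2, 0)→(8, 8): d=(6,8) right/bottom  bias=-1
    (1,1)@(3, 3): e=[70,8,10] → █
    (2,1)@(5, 3): e=[46,48,-6] → ·
    (1,2)@(3, 5): e=[66,0,22] → █  [on edge]
    (2,2)@(5, 5): e=[42,40,6] → █
    (3,2)@(7, 5): e=[18,80,-10] → ·
    (1,3)@(3, 7): e=[62,-8,34] → ·
    (2,3)@(5, 7): e=[38,32,18] → █
    (3,3)@(7, 7): e=[14,72,2] → █
    (4,3)@(9, 7): e=[-10,112,-14] → ·
    (2,4)@(5, 9): e=[34,24,30] → █
    (4,4)@(9, 9): e=[-14,104,-2] → ·
    (2,5)@(5, 11): e=[30,16,42] → █
    (2,7)@(5, 15): e=[22,0,66] → █  [on edge]
  covered (12 px):
    · · · · · · ·
    · █ · · · · ·
    · █ █ · · · ·
    · · █ █ · · ·
    · · █ █ · · ·
    · · █ █ · · ·
    · · █ █ · · ·
    · · █ · · · ·
    · · · · · · ·
    · · · · · · ·
    · · · · · · ·
T1:
  2·area = 40
  edge (0, 20)→(4, 12): d=(4,-8) top-left  bias=+0
  edge (4, 12)→(4, 22): d=(0,10) right/bottom  bias=-1
  edge (4, 22)→(0, 20): d=(-4,-2) top-left  bias=+0
    (1,7)@(3, 15): e=[4,10,26] → █
    (2,7)@(5, 15): e=[20,-10,30] → ·
    (1,8)@(3, 17): e=[12,10,18] → █
    (2,8)@(5, 17): e=[28,-10,22] → ·
    (0,9)@(1, 19): e=[4,30,6] → █
    (2,9)@(5, 19): e=[36,-10,14] → ·
    (0,10)@(1, 21): e=[12,30,-2] → ·
    (1,10)@(3, 21): e=[28,10,2] → █
    (2,10)@(5, 21): e=[44,-10,6] → ·
  covered (5 px):
    · · · · · · ·
    · · · · · · ·
    · · · · · · ·
    · · · · · · ·
    · · · · · · ·
    · · · · · · ·
    · · · · · · ·
    · █ · · · · ·
    · █ · · · · ·
    █ █ · · · · ·
    · █ · · · · ·
T2:
  2·area = 13
  edge (5, 11)→(4, 13): d=(-1,2) right/bottom  bias=-1
  edge (4, 13)→(2, 4): d=(-2,-9) top-left  bias=+0
  edge (2, 4)→(5, 11): d=(3,7) right/bottom  bias=-1
    (4,1)@(9, 3): e=[0,65,-52] → ·  [on edge]
    (1,3)@(3, 7): e=[8,3,2] → █
    (2,3)@(5, 7): e=[4,21,-12] → ·
    (3,3)@(7, 7): e=[0,39,-26] → ·  [on edge]
    (1,4)@(3, 9): e=[6,-1,8] → ·
    (2,5)@(5, 11): e=[0,13,0] → ·  [on edge]
    (1,7)@(3, 15): e=[0,-13,26] → ·  [on edge]
    (0,9)@(1, 19): e=[0,-39,52] → ·  [on edge]
  covered (1 px):
    · · · · · · ·
    · · · · · · ·
    · · · · · · ·
    · █ · · · · ·
    · · · · · · ·
    · · · · · · ·
    · · · · · · ·
    · · · · · · ·
    · · · · · · ·
    · · · · · · ·
    · · · · · · ·

Z-buffer (winner per pixel, '.' = empty):
  . . . . . . .
  . 0 . . . . .
  . 0 0 . . . .
  . 2 0 0 . . .
  . . 0 0 . . .
  . . 0 0 . . .
  . . 0 0 . . .
  . 1 0 . . . .
  . 1 . . . . .
  1 1 . . . . .
  . 1 . . . . .

Final: -1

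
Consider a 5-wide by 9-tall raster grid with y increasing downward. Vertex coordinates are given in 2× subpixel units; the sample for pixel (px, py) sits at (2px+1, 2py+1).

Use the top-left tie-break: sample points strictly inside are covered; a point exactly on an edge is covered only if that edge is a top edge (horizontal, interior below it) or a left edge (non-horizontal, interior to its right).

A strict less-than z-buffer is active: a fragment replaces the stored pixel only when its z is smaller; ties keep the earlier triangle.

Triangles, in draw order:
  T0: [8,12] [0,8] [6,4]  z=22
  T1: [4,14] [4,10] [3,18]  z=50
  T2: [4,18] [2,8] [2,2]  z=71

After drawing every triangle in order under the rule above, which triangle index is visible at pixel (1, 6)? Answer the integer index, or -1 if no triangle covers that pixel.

T0:
  2·area = 56
  edge (8, 12)→(0, 8): d=(-8,-4) top-left  bias=+0
  edge (0, 8)→(6, 4): d=(6,-4) top-left  bias=+0
  edge (6, 4)→(8, 12): d=(2,8) right/bottom  bias=-1
    (2,2)@(5, 5): e=[44,2,10] → #
    (3,2)@(7, 5): e=[52,10,-6] → ·
    (1,3)@(3, 7): e=[20,6,30] → #
    (3,3)@(7, 7): e=[36,22,-2] → ·
    (1,4)@(3, 9): e=[4,18,34] → #
    (3,4)@(7, 9): e=[20,34,2] → #
    (4,4)@(9, 9): e=[28,42,-14] → ·
    (1,5)@(3, 11): e=[-12,30,38] → ·
    (2,5)@(5, 11): e=[-4,38,22] → ·
    (3,5)@(7, 11): e=[4,46,6] → #
    (4,5)@(9, 11): e=[12,54,-10] → ·
    (3,6)@(7, 13): e=[-12,58,10] → ·
  covered (7 px):
    · · · · ·
    · · · · ·
    · · # · ·
    · # # · ·
    · # # # ·
    · · · # ·
    · · · · ·
    · · · · ·
    · · · · ·
T1:
  2·area = 4  (B↔C swapped to make it positive)
  edge (4, 14)→(3, 18): d=(-1,4) right/bottom  bias=-1
  edge (3, 18)→(4, 10): d=(1,-8) top-left  bias=+0
  edge (4, 10)→(4, 14): d=(0,4) right/bottom  bias=-1
  covered (0 px):
    · · · · ·
    · · · · ·
    · · · · ·
    · · · · ·
    · · · · ·
    · · · · ·
    · · · · ·
    · · · · ·
    · · · · ·
T2:
  2·area = 12
  edge (4, 18)→(2, 8): d=(-2,-10) top-left  bias=+0
  edge (2, 8)→(2, 2): d=(0,-6) top-left  bias=+0
  edge (2, 2)→(4, 18): d=(2,16) right/bottom  bias=-1
    (0,1)@(1, 3): e=[0,-6,18] → ·  [on edge]
    (1,5)@(3, 11): e=[4,6,2] → #
    (2,5)@(5, 11): e=[24,18,-30] → ·
    (1,6)@(3, 13): e=[0,6,6] → #  [on edge]
    (2,6)@(5, 13): e=[20,18,-26] → ·
    (1,7)@(3, 15): e=[-4,6,10] → ·
  covered (2 px):
    · · · · ·
    · · · · ·
    · · · · ·
    · · · · ·
    · · · · ·
    · # · · ·
    · # · · ·
    · · · · ·
    · · · · ·

Z-buffer (winner per pixel, '.' = empty):
  . . . . .
  . . . . .
  . . 0 . .
  . 0 0 . .
  . 0 0 0 .
  . 2 . 0 .
  . 2 . . .
  . . . . .
  . . . . .

Final: 2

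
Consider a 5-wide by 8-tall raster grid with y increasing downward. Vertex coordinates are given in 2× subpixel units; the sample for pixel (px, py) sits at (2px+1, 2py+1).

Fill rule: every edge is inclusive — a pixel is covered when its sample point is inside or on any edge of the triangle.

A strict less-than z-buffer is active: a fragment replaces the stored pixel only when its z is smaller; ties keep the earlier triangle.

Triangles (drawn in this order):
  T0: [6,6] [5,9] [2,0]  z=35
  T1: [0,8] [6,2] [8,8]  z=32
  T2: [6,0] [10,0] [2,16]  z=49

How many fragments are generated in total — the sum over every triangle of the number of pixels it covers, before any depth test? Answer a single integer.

T0:
  2·area = 18
  edge (6, 6)→(5, 9): d=(-1,3) inclusive
  edge (5, 9)→(2, 0): d=(-3,-9) inclusive
  edge (2, 0)→(6, 6): d=(4,6) inclusive
    (1,1)@(3, 3): e=[12,0,6] → X  [on edge]
    (2,1)@(5, 3): e=[6,18,-6] → .
    (3,1)@(7, 3): e=[0,36,-18] → .  [on edge]
    (1,2)@(3, 5): e=[10,-6,14] → .
    (2,2)@(5, 5): e=[4,12,2] → X
    (3,2)@(7, 5): e=[-2,30,-10] → .
    (2,3)@(5, 7): e=[2,6,10] → X
    (3,3)@(7, 7): e=[-4,24,-2] → .
    (2,4)@(5, 9): e=[0,0,18] → X  [on edge]
    (3,4)@(7, 9): e=[-6,18,6] → .
    (2,5)@(5, 11): e=[-2,-6,26] → .
    (1,7)@(3, 15): e=[0,-36,54] → .  [on edge]
    (3,7)@(7, 15): e=[-12,0,30] → .  [on edge]
  covered (4 px):
    . . . . .
    . X . . .
    . . X . .
    . . X . .
    . . X . .
    . . . . .
    . . . . .
    . . . . .
T1:
  2·area = 48
  edge (0, 8)→(6, 2): d=(6,-6) inclusive
  edge (6, 2)→(8, 8): d=(2,6) inclusive
  edge (8, 8)→(0, 8): d=(-8,0) inclusive
    (3,0)@(7, 1): e=[0,-8,56] → .  [on edge]
    (2,1)@(5, 3): e=[0,8,40] → X  [on edge]
    (3,1)@(7, 3): e=[12,-4,40] → .
    (1,2)@(3, 5): e=[0,24,24] → X  [on edge]
    (3,2)@(7, 5): e=[24,0,24] → X  [on edge]
    (4,2)@(9, 5): e=[36,-12,24] → .
    (0,3)@(1, 7): e=[0,40,8] → X  [on edge]
    (4,3)@(9, 7): e=[48,-8,8] → .
    (0,4)@(1, 9): e=[12,44,-8] → .
    (1,4)@(3, 9): e=[24,32,-8] → .
    (2,4)@(5, 9): e=[36,20,-8] → .
    (3,4)@(7, 9): e=[48,8,-8] → .
    (4,5)@(9, 11): e=[72,0,-24] → .  [on edge]
  covered (8 px):
    . . . . .
    . . X . .
    . X X X .
    X X X X .
    . . . . .
    . . . . .
    . . . . .
    . . . . .
T2:
  2·area = 64
  edge (6, 0)→(10, 0): d=(4,0) inclusive
  edge (10, 0)→(2, 16): d=(-8,16) inclusive
  edge (2, 16)→(6, 0): d=(4,-16) inclusive
    (3,0)@(7, 1): e=[4,40,20] → X
    (4,0)@(9, 1): e=[4,8,52] → X
    (3,1)@(7, 3): e=[12,24,28] → X
    (4,1)@(9, 3): e=[12,-8,60] → .
    (2,2)@(5, 5): e=[20,40,4] → X
    (4,2)@(9, 5): e=[20,-24,68] → .
    (2,3)@(5, 7): e=[28,24,12] → X
    (3,3)@(7, 7): e=[28,-8,44] → .
    (2,4)@(5, 9): e=[36,8,20] → X
    (3,4)@(7, 9): e=[36,-24,52] → .
    (2,5)@(5, 11): e=[44,-8,28] → .
    (1,6)@(3, 13): e=[52,8,4] → X
  covered (8 px):
    . . . X X
    . . . X .
    . . X X .
    . . X . .
    . . X . .
    . . . . .
    . X . . .
    . . . . .

Answer: 20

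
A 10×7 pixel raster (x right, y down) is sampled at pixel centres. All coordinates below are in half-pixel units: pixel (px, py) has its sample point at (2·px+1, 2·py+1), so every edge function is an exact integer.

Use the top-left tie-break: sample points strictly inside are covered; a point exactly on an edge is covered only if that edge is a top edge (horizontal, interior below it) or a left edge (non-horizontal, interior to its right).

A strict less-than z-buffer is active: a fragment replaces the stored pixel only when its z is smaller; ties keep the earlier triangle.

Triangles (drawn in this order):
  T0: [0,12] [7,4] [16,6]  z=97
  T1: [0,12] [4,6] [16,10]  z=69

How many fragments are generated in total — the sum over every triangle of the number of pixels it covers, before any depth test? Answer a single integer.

T0:
  2·area = 86
  edge (0, 12)→(7, 4): d=(7,-8) top-left  bias=+0
  edge (7, 4)→(16, 6): d=(9,2) right/bottom  bias=-1
  edge (16, 6)→(0, 12): d=(-16,6) right/bottom  bias=-1
    (3,2)@(7, 5): e=[7,9,70] → X
    (4,2)@(9, 5): e=[23,5,58] → X
    (5,2)@(11, 5): e=[39,1,46] → X
    (6,2)@(13, 5): e=[55,-3,34] → .
    (2,3)@(5, 7): e=[5,31,50] → X
    (6,3)@(13, 7): e=[69,15,2] → X
    (7,3)@(15, 7): e=[85,11,-10] → .
    (1,4)@(3, 9): e=[3,53,30] → X
    (4,4)@(9, 9): e=[51,41,-6] → .
    (5,4)@(11, 9): e=[67,37,-18] → .
    (6,4)@(13, 9): e=[83,33,-30] → .
    (0,5)@(1, 11): e=[1,75,10] → X
  covered (12 px):
    . . . . . . . . . .
    . . . . . . . . . .
    . . . X X X . . . .
    . . X X X X X . . .
    . X X X . . . . . .
    X . . . . . . . . .
    . . . . . . . . . .
T1:
  2·area = 88
  edge (0, 12)→(4, 6): d=(4,-6) top-left  bias=+0
  edge (4, 6)→(16, 10): d=(12,4) right/bottom  bias=-1
  edge (16, 10)→(0, 12): d=(-16,2) right/bottom  bias=-1
    (0,2)@(1, 5): e=[-22,0,110] → .  [on edge]
    (2,3)@(5, 7): e=[10,8,70] → X
    (3,3)@(7, 7): e=[22,0,66] → .  [on edge]
    (1,4)@(3, 9): e=[6,40,42] → X
    (3,4)@(7, 9): e=[30,24,34] → X
    (4,4)@(9, 9): e=[42,16,30] → X
    (5,4)@(11, 9): e=[54,8,26] → X
    (6,4)@(13, 9): e=[66,0,22] → .  [on edge]
    (0,5)@(1, 11): e=[2,72,14] → X
    (4,5)@(9, 11): e=[50,40,-2] → .
    (5,5)@(11, 11): e=[62,32,-6] → .
    (9,5)@(19, 11): e=[110,0,-22] → .  [on edge]
  covered (10 px):
    . . . . . . . . . .
    . . . . . . . . . .
    . . . . . . . . . .
    . . X . . . . . . .
    . X X X X X . . . .
    X X X X . . . . . .
    . . . . . . . . . .

Final: 22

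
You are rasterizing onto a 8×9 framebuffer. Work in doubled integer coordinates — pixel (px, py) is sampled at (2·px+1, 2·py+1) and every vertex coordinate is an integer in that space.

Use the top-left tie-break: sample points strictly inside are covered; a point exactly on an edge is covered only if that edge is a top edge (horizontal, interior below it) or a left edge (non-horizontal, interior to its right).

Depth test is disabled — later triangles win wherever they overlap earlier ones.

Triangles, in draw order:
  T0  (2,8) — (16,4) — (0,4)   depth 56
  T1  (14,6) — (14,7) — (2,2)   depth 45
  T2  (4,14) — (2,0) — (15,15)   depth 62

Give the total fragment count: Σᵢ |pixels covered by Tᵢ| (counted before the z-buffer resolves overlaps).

T0:
  2·area = 64  (B↔C swapped to make it positive)
  edge (2, 8)→(0, 4): d=(-2,-4) top-left  bias=+0
  edge (0, 4)→(16, 4): d=(16,0) top-left  bias=+0
  edge (16, 4)→(2, 8): d=(-14,4) right/bottom  bias=-1
    (0,2)@(1, 5): e=[2,16,46] → X
    (1,2)@(3, 5): e=[10,16,38] → X
    (2,2)@(5, 5): e=[18,16,30] → X
    (3,2)@(7, 5): e=[26,16,22] → X
    (4,2)@(9, 5): e=[34,16,14] → X
    (5,2)@(11, 5): e=[42,16,6] → X
    (6,2)@(13, 5): e=[50,16,-2] → .
    (0,3)@(1, 7): e=[-2,48,18] → .
    (1,3)@(3, 7): e=[6,48,10] → X
    (3,3)@(7, 7): e=[22,48,-6] → .
    (4,3)@(9, 7): e=[30,48,-14] → .
    (5,3)@(11, 7): e=[38,48,-22] → .
  covered (8 px):
    . . . . . . . .
    . . . . . . . .
    X X X X X X . .
    . X X . . . . .
    . . . . . . . .
    . . . . . . . .
    . . . . . . . .
    . . . . . . . .
    . . . . . . . .
T1:
  2·area = 12
  edge (14, 6)→(14, 7): d=(0,1) right/bottom  bias=-1
  edge (14, 7)→(2, 2): d=(-12,-5) top-left  bias=+0
  edge (2, 2)→(14, 6): d=(12,4) right/bottom  bias=-1
    (2,1)@(5, 3): e=[9,3,0] → .  [on edge]
    (5,2)@(11, 5): e=[3,9,0] → .  [on edge]
  covered (0 px):
    . . . . . . . .
    . . . . . . . .
    . . . . . . . .
    . . . . . . . .
    . . . . . . . .
    . . . . . . . .
    . . . . . . . .
    . . . . . . . .
    . . . . . . . .
T2:
  2·area = 152
  edge (4, 14)→(2, 0): d=(-2,-14) top-left  bias=+0
  edge (2, 0)→(15, 15): d=(13,15) right/bottom  bias=-1
  edge (15, 15)→(4, 14): d=(-11,-1) top-left  bias=+0
    (1,1)@(3, 3): e=[8,24,120] → X
    (2,1)@(5, 3): e=[36,-6,122] → .
    (1,2)@(3, 5): e=[4,50,98] → X
    (2,2)@(5, 5): e=[32,20,100] → X
    (3,2)@(7, 5): e=[60,-10,102] → .
    (1,3)@(3, 7): e=[0,76,76] → X  [on edge]
    (3,3)@(7, 7): e=[56,16,80] → X
    (4,3)@(9, 7): e=[84,-14,82] → .
    (1,4)@(3, 9): e=[-4,102,54] → .
    (2,4)@(5, 9): e=[24,72,56] → X
    (4,4)@(9, 9): e=[80,12,60] → X
    (5,4)@(11, 9): e=[108,-18,62] → .
    (7,7)@(15, 15): e=[152,0,0] → .  [on edge]
  covered (18 px):
    . . . . . . . .
    . X . . . . . .
    . X X . . . . .
    . X X X . . . .
    . . X X X . . .
    . . X X X X . .
    . . X X X X X .
    . . . . . . . .
    . . . . . . . .

Answer: 26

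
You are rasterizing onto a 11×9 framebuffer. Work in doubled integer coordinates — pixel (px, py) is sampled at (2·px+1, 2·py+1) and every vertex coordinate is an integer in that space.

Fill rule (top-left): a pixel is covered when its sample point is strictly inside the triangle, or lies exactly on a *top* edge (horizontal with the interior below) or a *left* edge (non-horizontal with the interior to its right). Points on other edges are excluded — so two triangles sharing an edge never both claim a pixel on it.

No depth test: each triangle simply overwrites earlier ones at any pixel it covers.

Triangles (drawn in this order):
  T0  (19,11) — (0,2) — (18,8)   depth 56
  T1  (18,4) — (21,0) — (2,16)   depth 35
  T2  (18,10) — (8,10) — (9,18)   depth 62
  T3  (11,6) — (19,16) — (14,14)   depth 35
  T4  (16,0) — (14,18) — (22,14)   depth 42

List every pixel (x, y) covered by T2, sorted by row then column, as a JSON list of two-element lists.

T0:
  2·area = 48
  edge (19, 11)→(0, 2): d=(-19,-9) top-left  bias=+0
  edge (0, 2)→(18, 8): d=(18,6) right/bottom  bias=-1
  edge (18, 8)→(19, 11): d=(1,3) right/bottom  bias=-1
    (1,1)@(3, 3): e=[8,0,40] → .  [on edge]
    (3,2)@(7, 5): e=[6,12,30] → X
    (4,2)@(9, 5): e=[24,0,24] → .  [on edge]
    (8,2)@(17, 5): e=[96,-48,0] → .  [on edge]
    (3,3)@(7, 7): e=[-32,48,32] → .
    (5,3)@(11, 7): e=[4,24,20] → X
    (6,3)@(13, 7): e=[22,12,14] → X
    (7,3)@(15, 7): e=[40,0,8] → .  [on edge]
    (5,4)@(11, 9): e=[-34,60,22] → .
    (6,4)@(13, 9): e=[-16,48,16] → .
    (7,4)@(15, 9): e=[2,36,10] → X
    (8,4)@(17, 9): e=[20,24,4] → X
    (10,4)@(21, 9): e=[56,0,-8] → .  [on edge]
    (9,5)@(19, 11): e=[0,48,0] → .  [on edge]
    (10,8)@(21, 17): e=[-96,144,0] → .  [on edge]
  covered (5 px):
    . . . . . . . . . . .
    . . . . . . . . . . .
    . . . X . . . . . . .
    . . . . . X X . . . .
    . . . . . . . X X . .
    . . . . . . . . . . .
    . . . . . . . . . . .
    . . . . . . . . . . .
    . . . . . . . . . . .
T1:
  2·area = 28  (B↔C swapped to make it positive)
  edge (18, 4)→(2, 16): d=(-16,12) right/bottom  bias=-1
  edge (2, 16)→(21, 0): d=(19,-16) top-left  bias=+0
  edge (21, 0)→(18, 4): d=(-3,4) right/bottom  bias=-1
    (6,3)@(13, 7): e=[12,5,11] → X
    (7,3)@(15, 7): e=[-12,37,3] → .
    (5,4)@(11, 9): e=[4,11,13] → X
    (6,4)@(13, 9): e=[-20,43,5] → .
    (5,5)@(11, 11): e=[-28,49,7] → .
  covered (2 px):
    . . . . . . . . . . .
    . . . . . . . . . . .
    . . . . . . . . . . .
    . . . . . . X . . . .
    . . . . . X . . . . .
    . . . . . . . . . . .
    . . . . . . . . . . .
    . . . . . . . . . . .
    . . . . . . . . . . .
T2:
  2·area = 80  (B↔C swapped to make it positive)
  edge (18, 10)→(9, 18): d=(-9,8) right/bottom  bias=-1
  edge (9, 18)→(8, 10): d=(-1,-8) top-left  bias=+0
  edge (8, 10)→(18, 10): d=(10,0) top-left  bias=+0
    (4,5)@(9, 11): e=[63,7,10] → X
    (5,5)@(11, 11): e=[47,23,10] → X
    (6,5)@(13, 11): e=[31,39,10] → X
    (7,5)@(15, 11): e=[15,55,10] → X
    (8,5)@(17, 11): e=[-1,71,10] → .
    (4,6)@(9, 13): e=[45,5,30] → X
    (7,6)@(15, 13): e=[-3,53,30] → .
    (4,7)@(9, 15): e=[27,3,50] → X
    (6,7)@(13, 15): e=[-5,35,50] → .
    (4,8)@(9, 17): e=[9,1,70] → X
    (5,8)@(11, 17): e=[-7,17,70] → .
  covered (10 px):
    . . . . . . . . . . .
    . . . . . . . . . . .
    . . . . . . . . . . .
    . . . . . . . . . . .
    . . . . . . . . . . .
    . . . . X X X X . . .
    . . . . X X X . . . .
    . . . . X X . . . . .
    . . . . X . . . . . .
T3:
  2·area = 34
  edge (11, 6)→(19, 16): d=(8,10) right/bottom  bias=-1
  edge (19, 16)→(14, 14): d=(-5,-2) top-left  bias=+0
  edge (14, 14)→(11, 6): d=(-3,-8) top-left  bias=+0
    (3,0)@(7, 1): e=[0,51,-17] → .  [on edge]
    (6,4)@(13, 9): e=[4,23,7] → X
    (7,4)@(15, 9): e=[-16,27,23] → .
    (6,5)@(13, 11): e=[20,13,1] → X
    (7,5)@(15, 11): e=[0,17,17] → .  [on edge]
    (6,6)@(13, 13): e=[36,3,-5] → .
    (7,6)@(15, 13): e=[16,7,11] → X
    (8,6)@(17, 13): e=[-4,11,27] → .
    (7,7)@(15, 15): e=[32,-3,5] → .
    (8,7)@(17, 15): e=[12,1,21] → X
    (9,7)@(19, 15): e=[-8,5,37] → .
    (8,8)@(17, 17): e=[28,-9,15] → .
  covered (4 px):
    . . . . . . . . . . .
    . . . . . . . . . . .
    . . . . . . . . . . .
    . . . . . . . . . . .
    . . . . . . X . . . .
    . . . . . . X . . . .
    . . . . . . . X . . .
    . . . . . . . . X . .
    . . . . . . . . . . .
T4:
  2·area = 136  (B↔C swapped to make it positive)
  edge (16, 0)→(22, 14): d=(6,14) right/bottom  bias=-1
  edge (22, 14)→(14, 18): d=(-8,4) right/bottom  bias=-1
  edge (14, 18)→(16, 0): d=(2,-18) top-left  bias=+0
    (8,1)@(17, 3): e=[4,108,24] → X
    (9,1)@(19, 3): e=[-24,100,60] → .
    (8,2)@(17, 5): e=[16,92,28] → X
    (9,2)@(19, 5): e=[-12,84,64] → .
    (8,3)@(17, 7): e=[28,76,32] → X
    (9,3)@(19, 7): e=[0,68,68] → .  [on edge]
    (7,4)@(15, 9): e=[68,68,0] → X  [on edge]
    (9,4)@(19, 9): e=[12,52,72] → X
    (10,4)@(21, 9): e=[-16,44,108] → .
    (7,5)@(15, 11): e=[80,52,4] → X
    (10,5)@(21, 11): e=[-4,28,112] → .
    (7,6)@(15, 13): e=[92,36,8] → X
  covered (17 px):
    . . . . . . . . . . .
    . . . . . . . . X . .
    . . . . . . . . X . .
    . . . . . . . . X . .
    . . . . . . . X X X .
    . . . . . . . X X X .
    . . . . . . . X X X X
    . . . . . . . X X X .
    . . . . . . . X . . .

Result: [[4,5],[5,5],[6,5],[7,5],[4,6],[5,6],[6,6],[4,7],[5,7],[4,8]]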